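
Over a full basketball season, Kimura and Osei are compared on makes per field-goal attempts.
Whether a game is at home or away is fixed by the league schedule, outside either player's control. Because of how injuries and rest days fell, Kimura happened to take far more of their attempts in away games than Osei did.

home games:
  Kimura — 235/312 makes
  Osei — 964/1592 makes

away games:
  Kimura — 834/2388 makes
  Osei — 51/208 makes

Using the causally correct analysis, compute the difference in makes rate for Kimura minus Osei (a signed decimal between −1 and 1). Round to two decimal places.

+0.12

Kimura is higher inside every game venue stratum but Osei is higher in aggregate. Whether to stratify depends on how game venue relates to the player.
Since game venue is a pre-existing factor (not a product of the player) and it affects the outcome on its own, it is a confounder. The stratified rates, not the pooled rate, identify the causal effect.
Adjusting over the population distribution of game venue: 0.423·(0.753−0.606) + 0.577·(0.349−0.245) = +0.123.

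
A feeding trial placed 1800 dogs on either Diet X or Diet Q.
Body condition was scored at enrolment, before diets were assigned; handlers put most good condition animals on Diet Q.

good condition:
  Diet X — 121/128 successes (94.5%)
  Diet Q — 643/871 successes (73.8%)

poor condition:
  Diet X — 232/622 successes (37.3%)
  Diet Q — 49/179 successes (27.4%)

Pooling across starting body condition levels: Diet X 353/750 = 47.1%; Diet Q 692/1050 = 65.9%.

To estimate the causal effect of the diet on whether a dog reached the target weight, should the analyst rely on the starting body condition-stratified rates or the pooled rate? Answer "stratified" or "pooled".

The stratified and pooled comparisons disagree (Diet X wins within each starting body condition; Diet Q wins overall), so the answer turns on the causal role of starting body condition.
Starting body condition differs across diets for reasons unrelated to any effect of the diet itself, and it separately predicts the outcome — a classic confounder. We must compare within starting body condition levels.
Within each level — good condition: 94.5% vs 73.8%; poor condition: 37.3% vs 27.4% — Diet X is higher every time.

stratified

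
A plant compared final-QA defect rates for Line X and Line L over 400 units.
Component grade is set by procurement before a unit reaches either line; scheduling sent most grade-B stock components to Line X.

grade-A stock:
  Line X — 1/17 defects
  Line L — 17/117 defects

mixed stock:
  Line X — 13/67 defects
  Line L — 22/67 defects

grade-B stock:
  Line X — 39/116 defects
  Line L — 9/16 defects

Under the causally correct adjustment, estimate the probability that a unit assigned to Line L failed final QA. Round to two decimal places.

The stratified and pooled comparisons disagree (Line X wins within each component grade; Line L wins overall), so the answer turns on the causal role of component grade.
The imbalance in component grade arose from how units were allocated, not from anything the line did; and component grade independently affects the outcome. The pooled gap is confounded — condition on component grade.
Standardising Line L to the population component grade mix: 0.335·17/117 + 0.335·22/67 + 0.330·9/16 = 0.344.

0.34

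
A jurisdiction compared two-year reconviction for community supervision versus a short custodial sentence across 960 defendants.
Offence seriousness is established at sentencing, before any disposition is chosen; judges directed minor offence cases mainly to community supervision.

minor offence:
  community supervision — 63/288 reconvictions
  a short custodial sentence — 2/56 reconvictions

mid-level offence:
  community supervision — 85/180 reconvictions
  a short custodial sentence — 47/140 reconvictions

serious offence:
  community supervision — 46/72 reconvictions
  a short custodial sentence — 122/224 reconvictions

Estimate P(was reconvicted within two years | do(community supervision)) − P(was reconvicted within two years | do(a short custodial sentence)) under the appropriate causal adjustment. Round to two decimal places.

Here offence seriousness is a common cause — it drives both which disposition a case falls under and the outcome. The crude comparison mixes populations; the stratum-specific rates are the causally relevant ones.
Adjusting over the population distribution of offence seriousness: 0.358·(0.219−0.036) + 0.333·(0.472−0.336) + 0.308·(0.639−0.545) = +0.140.

+0.14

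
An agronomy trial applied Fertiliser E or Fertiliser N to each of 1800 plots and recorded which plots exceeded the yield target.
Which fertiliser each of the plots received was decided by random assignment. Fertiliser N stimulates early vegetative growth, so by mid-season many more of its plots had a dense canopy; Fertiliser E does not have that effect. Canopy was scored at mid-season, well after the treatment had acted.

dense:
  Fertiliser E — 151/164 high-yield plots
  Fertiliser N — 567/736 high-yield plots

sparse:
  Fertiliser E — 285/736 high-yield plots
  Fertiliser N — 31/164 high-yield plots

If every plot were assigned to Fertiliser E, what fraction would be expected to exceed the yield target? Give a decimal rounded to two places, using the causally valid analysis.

Because the fertiliser influences mid-season canopy, mid-season canopy is a post-treatment mediator, not a confounder. Stratifying on it would bias the estimate; the causal effect is the crude pooled difference.
So P(outcome | do(Fertiliser E)) is just the pooled rate for Fertiliser E: 436/900 = 0.484.

0.48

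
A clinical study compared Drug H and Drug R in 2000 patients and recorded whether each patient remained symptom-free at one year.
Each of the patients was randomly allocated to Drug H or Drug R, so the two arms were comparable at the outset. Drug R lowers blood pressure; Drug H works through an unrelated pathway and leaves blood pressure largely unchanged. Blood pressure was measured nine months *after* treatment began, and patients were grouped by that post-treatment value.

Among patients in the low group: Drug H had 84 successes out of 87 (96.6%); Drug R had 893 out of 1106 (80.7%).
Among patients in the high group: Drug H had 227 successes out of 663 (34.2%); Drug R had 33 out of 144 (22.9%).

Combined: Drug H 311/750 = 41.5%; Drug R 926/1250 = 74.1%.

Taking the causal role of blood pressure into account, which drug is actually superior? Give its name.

Drug R

Blood pressure is recorded after the drug and is itself shifted by it — it sits on the causal path from drug to outcome. Conditioning on a mediator would strip out part of the effect we want; the pooled comparison gives the total causal effect.
Pooled: Drug H 41.5% vs Drug R 74.1%; Drug R is higher overall.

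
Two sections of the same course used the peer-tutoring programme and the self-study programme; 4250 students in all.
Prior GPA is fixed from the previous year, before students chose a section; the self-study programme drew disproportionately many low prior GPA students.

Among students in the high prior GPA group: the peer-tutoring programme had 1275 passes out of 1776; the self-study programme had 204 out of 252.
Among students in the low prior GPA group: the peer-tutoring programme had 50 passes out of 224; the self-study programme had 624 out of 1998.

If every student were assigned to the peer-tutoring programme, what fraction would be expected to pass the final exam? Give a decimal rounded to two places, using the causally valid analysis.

0.46

Within every prior GPA band level the self-study programme has the higher rate, yet pooled the peer-tutoring programme does — Simpson's reversal.
Prior GPA band is set before the teaching method has any effect — it is not caused by the teaching method — and it independently drives the outcome. That makes it a confounder, so the causal comparison is within prior GPA band levels.
Standardising the peer-tutoring programme to the population prior GPA band mix: 0.477·1275/1776 + 0.523·50/224 = 0.459.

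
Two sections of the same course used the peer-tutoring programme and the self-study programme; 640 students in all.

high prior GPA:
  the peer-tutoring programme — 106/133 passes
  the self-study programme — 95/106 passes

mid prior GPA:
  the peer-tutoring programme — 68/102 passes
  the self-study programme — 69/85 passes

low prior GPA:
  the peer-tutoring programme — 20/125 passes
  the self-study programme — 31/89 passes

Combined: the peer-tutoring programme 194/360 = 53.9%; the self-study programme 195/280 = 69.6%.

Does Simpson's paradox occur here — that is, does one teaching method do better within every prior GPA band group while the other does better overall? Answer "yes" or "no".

no

Within each prior GPA band level (high prior GPA 79.7% vs 89.6%; mid prior GPA 66.7% vs 81.2%; low prior GPA 16.0% vs 34.8%), the self-study programme has the higher rate every time. Pooled: 53.9% vs 69.6% — the self-study programme has the higher rate overall. They agree.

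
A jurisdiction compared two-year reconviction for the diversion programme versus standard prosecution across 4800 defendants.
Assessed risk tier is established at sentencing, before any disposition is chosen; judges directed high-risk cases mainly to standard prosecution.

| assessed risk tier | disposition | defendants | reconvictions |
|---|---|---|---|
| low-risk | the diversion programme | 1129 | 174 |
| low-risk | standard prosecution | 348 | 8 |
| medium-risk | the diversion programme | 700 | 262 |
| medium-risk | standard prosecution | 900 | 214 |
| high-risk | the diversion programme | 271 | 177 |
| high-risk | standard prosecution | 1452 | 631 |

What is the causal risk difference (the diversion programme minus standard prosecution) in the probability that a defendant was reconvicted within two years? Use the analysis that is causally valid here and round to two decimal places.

+0.16

Since assessed risk tier is a pre-existing factor (not a product of the disposition) and it affects the outcome on its own, it is a confounder. The stratified rates, not the pooled rate, identify the causal effect.
Adjusting over the population distribution of assessed risk tier: 0.308·(0.154−0.023) + 0.333·(0.374−0.238) + 0.359·(0.653−0.435) = +0.164.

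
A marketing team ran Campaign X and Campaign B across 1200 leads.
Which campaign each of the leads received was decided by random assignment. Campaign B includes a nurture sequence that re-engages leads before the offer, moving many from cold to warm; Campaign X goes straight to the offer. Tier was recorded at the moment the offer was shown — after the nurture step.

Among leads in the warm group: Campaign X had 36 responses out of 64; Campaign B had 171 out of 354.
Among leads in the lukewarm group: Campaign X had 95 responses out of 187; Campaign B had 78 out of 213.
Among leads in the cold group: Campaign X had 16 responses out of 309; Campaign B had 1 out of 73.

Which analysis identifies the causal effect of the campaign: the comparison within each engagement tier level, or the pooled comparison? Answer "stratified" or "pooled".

pooled

Within every engagement tier level Campaign X has the higher rate, yet pooled Campaign B does — Simpson's reversal.
The distribution of engagement tier is itself part of what the campaign does — it is an intermediate outcome. Holding it fixed would remove that part of the effect; the total effect is the pooled difference.
Pooled: Campaign X 26.2% vs Campaign B 39.1%; Campaign B is higher overall.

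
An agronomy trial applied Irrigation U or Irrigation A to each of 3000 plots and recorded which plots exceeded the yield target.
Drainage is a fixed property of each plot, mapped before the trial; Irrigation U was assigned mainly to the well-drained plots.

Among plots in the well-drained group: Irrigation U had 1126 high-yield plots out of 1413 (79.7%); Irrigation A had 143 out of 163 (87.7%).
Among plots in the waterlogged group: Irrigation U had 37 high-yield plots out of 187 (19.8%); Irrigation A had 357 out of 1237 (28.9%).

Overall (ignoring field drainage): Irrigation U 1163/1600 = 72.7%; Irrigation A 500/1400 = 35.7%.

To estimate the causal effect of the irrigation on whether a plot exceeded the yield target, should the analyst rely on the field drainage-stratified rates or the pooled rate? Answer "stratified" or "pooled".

stratified

Here field drainage is a common cause — it drives both which irrigation a case falls under and the outcome. The crude comparison mixes populations; the stratum-specific rates are the causally relevant ones.
Within each level — well-drained: 79.7% vs 87.7%; waterlogged: 19.8% vs 28.9% — Irrigation A is higher every time.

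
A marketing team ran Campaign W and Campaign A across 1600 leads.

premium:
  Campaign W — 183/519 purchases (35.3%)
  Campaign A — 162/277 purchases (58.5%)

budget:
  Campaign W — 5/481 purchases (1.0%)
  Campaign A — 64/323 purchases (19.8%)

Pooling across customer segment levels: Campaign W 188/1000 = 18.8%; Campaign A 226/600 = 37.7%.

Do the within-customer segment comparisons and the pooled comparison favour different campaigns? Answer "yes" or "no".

no

Within each customer segment level (premium 35.3% vs 58.5%; budget 1.0% vs 19.8%), Campaign A has the higher rate every time. Pooled: 18.8% vs 37.7% — Campaign A has the higher rate overall. They agree.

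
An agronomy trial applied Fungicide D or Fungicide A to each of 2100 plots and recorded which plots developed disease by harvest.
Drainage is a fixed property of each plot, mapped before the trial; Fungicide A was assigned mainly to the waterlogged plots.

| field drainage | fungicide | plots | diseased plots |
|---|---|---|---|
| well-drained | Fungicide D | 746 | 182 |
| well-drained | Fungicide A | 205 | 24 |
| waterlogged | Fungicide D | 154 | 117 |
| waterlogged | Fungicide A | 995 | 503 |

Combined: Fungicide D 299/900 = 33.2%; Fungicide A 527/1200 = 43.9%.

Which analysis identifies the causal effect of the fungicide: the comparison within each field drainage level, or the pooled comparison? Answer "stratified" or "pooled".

stratified

Within every field drainage level Fungicide A has the lower rate, yet pooled Fungicide D does — Simpson's reversal.
Field drainage satisfies the back-door criterion: it is not a descendant of the fungicide, and it blocks the spurious path from fungicide to outcome. Adjusting for it (i.e., using the within-field drainage rates) gives the causal effect.
Within each level — well-drained: 24.4% vs 11.7%; waterlogged: 76.0% vs 50.6% — Fungicide A is lower every time.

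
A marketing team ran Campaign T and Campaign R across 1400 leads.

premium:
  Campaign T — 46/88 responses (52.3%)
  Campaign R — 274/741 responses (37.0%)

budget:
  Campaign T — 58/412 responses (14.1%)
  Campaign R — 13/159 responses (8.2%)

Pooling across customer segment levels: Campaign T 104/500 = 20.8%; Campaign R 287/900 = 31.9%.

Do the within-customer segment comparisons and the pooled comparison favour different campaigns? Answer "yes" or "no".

yes

Within each customer segment level (premium 52.3% vs 37.0%; budget 14.1% vs 8.2%), Campaign T has the higher rate every time. Pooled: 20.8% vs 31.9% — Campaign R has the higher rate overall. The two comparisons disagree.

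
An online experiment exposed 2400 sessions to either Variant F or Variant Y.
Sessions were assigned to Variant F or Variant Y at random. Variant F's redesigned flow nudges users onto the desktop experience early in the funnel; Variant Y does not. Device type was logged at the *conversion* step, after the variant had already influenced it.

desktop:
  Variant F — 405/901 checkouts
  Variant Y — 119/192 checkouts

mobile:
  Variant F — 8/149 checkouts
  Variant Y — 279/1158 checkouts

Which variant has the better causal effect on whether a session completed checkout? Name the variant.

Variant F

Within every device type level Variant Y has the higher rate, yet pooled Variant F does — Simpson's reversal.
Device type here is a post-treatment variable shaped by the variant; conditioning on it would introduce bias rather than remove it. The overall comparison is the causal one.
Pooled: Variant F 39.3% vs Variant Y 29.5%; Variant F is higher overall.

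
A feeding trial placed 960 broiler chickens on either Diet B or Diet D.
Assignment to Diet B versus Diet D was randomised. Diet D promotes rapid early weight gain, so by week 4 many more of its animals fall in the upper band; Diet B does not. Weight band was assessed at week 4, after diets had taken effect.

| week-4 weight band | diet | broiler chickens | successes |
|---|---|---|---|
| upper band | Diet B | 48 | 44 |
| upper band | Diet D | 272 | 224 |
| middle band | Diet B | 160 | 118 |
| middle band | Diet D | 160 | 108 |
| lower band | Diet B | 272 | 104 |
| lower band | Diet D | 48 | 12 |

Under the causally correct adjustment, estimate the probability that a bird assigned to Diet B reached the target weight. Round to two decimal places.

0.55

The distribution of week-4 weight band is itself part of what the diet does — it is an intermediate outcome. Holding it fixed would remove that part of the effect; the total effect is the pooled difference.
So P(outcome | do(Diet B)) is just the pooled rate for Diet B: 266/480 = 0.554.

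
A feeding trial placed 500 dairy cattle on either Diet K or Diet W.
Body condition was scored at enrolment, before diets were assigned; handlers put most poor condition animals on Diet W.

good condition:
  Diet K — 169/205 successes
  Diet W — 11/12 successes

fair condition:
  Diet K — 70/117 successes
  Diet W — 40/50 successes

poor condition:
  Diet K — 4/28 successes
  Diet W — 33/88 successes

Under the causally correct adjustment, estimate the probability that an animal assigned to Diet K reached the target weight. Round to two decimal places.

Diet W is higher inside every starting body condition stratum but Diet K is higher in aggregate. Whether to stratify depends on how starting body condition relates to the diet.
Here starting body condition is a common cause — it drives both which diet a case falls under and the outcome. The crude comparison mixes populations; the stratum-specific rates are the causally relevant ones.
Standardising Diet K to the population starting body condition mix: 0.434·169/205 + 0.334·70/117 + 0.232·4/28 = 0.591.

0.59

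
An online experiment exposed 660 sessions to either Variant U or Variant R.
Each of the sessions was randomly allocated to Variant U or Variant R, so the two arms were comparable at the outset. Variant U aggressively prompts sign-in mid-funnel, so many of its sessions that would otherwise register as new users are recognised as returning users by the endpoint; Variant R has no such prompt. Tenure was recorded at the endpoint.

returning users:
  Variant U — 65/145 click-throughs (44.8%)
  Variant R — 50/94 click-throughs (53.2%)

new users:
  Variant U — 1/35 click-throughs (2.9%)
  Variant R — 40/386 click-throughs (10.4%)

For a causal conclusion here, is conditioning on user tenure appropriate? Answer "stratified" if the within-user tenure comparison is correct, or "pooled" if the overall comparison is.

User tenure is recorded after the variant and is itself shifted by it — it sits on the causal path from variant to outcome. Conditioning on a mediator would strip out part of the effect we want; the pooled comparison gives the total causal effect.
Pooled: Variant U 36.7% vs Variant R 18.8%; Variant U is higher overall.

pooled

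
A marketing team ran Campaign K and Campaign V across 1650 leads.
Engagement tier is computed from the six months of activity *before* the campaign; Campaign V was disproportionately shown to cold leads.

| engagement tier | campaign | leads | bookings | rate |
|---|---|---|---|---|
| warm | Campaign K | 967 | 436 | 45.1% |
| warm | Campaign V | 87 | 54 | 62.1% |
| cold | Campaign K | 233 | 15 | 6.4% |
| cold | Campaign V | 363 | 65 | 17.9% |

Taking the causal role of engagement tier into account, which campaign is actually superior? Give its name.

Engagement tier differs across campaigns for reasons unrelated to any effect of the campaign itself, and it separately predicts the outcome — a classic confounder. We must compare within engagement tier levels.
Within each level — warm: 45.1% vs 62.1%; cold: 6.4% vs 17.9% — Campaign V is higher every time.

Campaign V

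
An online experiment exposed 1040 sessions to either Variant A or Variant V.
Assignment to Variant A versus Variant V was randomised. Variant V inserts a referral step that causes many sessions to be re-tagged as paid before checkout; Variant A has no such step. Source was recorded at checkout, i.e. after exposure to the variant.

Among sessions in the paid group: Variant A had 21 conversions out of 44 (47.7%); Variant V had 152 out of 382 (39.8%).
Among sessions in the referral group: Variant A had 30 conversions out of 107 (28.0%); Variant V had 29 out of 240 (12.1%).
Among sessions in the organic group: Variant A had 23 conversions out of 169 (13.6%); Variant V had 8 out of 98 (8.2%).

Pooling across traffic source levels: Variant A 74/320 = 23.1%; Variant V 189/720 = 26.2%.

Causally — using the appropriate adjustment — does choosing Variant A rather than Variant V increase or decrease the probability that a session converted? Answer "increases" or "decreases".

decreases

Variant A is higher inside every traffic source stratum but Variant V is higher in aggregate. Whether to stratify depends on how traffic source relates to the variant.
Because the variant influences traffic source, traffic source is a post-treatment mediator, not a confounder. Stratifying on it would bias the estimate; the causal effect is the crude pooled difference.
Pooled: Variant A 23.1% vs Variant V 26.2%; Variant V is higher overall.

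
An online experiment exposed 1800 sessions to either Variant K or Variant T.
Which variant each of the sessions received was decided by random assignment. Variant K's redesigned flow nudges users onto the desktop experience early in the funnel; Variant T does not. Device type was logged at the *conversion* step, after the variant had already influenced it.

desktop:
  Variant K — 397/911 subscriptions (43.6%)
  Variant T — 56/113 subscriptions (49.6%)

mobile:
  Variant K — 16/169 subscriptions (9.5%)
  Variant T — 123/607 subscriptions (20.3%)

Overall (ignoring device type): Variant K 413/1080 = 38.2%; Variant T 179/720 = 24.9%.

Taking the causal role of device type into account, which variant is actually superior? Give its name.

Device type is downstream of the variant. One should not condition on a consequence of treatment, so the overall rates are the right comparison.
Pooled: Variant K 38.2% vs Variant T 24.9%; Variant K is higher overall.

Variant K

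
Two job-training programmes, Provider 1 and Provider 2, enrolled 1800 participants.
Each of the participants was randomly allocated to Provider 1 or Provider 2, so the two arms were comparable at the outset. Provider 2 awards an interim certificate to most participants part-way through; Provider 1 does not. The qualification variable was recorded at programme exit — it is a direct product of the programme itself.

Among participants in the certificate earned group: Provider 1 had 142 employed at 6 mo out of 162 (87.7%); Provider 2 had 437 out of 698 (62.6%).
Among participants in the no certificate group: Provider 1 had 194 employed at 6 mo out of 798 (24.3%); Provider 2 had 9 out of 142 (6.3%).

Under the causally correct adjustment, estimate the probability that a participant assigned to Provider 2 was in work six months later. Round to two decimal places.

0.53

The stratified and pooled comparisons disagree (Provider 1 wins within each qualification attained during the programme; Provider 2 wins overall), so the answer turns on the causal role of qualification attained during the programme.
Because the programme influences qualification attained during the programme, qualification attained during the programme is a post-treatment mediator, not a confounder. Stratifying on it would bias the estimate; the causal effect is the crude pooled difference.
So P(outcome | do(Provider 2)) is just the pooled rate for Provider 2: 446/840 = 0.531.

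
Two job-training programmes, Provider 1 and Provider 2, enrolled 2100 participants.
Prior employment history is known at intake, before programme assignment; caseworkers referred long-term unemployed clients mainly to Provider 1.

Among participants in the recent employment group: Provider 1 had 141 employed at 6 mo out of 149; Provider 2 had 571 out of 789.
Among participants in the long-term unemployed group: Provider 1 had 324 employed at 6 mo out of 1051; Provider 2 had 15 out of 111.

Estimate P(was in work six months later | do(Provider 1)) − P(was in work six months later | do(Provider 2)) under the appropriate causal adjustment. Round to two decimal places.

Here prior employment history is a common cause — it drives both which programme a case falls under and the outcome. The crude comparison mixes populations; the stratum-specific rates are the causally relevant ones.
Adjusting over the population distribution of prior employment history: 0.447·(0.946−0.724) + 0.553·(0.308−0.135) = +0.195.

+0.20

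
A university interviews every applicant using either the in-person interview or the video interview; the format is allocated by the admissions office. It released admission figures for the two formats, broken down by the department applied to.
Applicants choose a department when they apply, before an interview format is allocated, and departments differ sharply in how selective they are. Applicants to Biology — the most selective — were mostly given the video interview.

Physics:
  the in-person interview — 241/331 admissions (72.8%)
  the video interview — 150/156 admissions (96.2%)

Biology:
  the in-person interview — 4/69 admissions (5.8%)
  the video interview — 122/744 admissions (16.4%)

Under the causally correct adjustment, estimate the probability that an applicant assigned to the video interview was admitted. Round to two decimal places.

0.46

Department is set before the interview format has any effect — it is not caused by the interview format — and it independently drives the outcome. That makes it a confounder, so the causal comparison is within department levels.
Standardising the video interview to the population department mix: 0.375·150/156 + 0.625·122/744 = 0.463.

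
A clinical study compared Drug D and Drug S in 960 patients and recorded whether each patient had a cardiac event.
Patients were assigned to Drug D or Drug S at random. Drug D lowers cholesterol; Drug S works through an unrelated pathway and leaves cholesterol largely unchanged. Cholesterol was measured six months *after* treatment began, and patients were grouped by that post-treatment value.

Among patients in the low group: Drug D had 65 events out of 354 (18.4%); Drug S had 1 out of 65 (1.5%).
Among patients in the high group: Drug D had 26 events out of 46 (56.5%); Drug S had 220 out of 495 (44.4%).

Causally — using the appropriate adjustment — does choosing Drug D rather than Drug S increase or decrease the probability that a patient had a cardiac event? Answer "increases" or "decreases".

Stratifying would compare drugs among patients the drugs themselves sorted into cholesterol groups — a form of selection on an intermediate. The unconditioned pooled rates give the total causal effect.
Pooled: Drug D 22.8% vs Drug S 39.5%; Drug D is lower overall.

decreases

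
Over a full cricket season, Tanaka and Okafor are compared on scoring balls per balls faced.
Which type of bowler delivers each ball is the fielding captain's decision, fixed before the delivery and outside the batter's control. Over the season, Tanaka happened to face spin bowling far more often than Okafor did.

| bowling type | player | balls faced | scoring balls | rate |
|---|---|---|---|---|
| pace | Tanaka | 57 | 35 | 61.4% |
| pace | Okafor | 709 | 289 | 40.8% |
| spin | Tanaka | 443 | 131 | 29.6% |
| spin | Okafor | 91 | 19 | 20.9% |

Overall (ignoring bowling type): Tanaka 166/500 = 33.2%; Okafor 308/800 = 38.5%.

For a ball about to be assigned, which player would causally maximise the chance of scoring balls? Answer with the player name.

Tanaka

Here bowling type is a common cause — it drives both which player a case falls under and the outcome. The crude comparison mixes populations; the stratum-specific rates are the causally relevant ones.
Within each level — pace: 61.4% vs 40.8%; spin: 29.6% vs 20.9% — Tanaka is higher every time.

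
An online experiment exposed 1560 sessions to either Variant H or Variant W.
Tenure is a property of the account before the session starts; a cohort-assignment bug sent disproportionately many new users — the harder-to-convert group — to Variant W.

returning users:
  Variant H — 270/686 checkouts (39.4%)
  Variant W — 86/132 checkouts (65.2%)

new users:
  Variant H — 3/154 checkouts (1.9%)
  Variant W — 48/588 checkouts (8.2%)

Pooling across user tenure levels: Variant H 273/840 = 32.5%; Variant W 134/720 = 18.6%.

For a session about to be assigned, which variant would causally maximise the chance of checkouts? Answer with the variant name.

Nothing the variant does changes user tenure; the imbalance is an allocation artefact. With user tenure also predicting the outcome, the pooled figure is confounded, and the within-stratum comparison is the causal one.
Within each level — returning users: 39.4% vs 65.2%; new users: 1.9% vs 8.2% — Variant W is higher every time.

Variant W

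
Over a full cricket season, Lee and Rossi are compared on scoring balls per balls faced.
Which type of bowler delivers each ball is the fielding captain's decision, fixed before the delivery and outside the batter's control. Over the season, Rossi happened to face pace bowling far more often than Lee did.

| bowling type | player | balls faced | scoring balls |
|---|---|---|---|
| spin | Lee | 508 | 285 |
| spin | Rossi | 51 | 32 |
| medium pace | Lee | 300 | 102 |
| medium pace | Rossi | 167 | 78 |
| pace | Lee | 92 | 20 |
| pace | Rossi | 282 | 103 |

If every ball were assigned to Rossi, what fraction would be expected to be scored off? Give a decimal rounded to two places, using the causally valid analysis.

0.50

Here bowling type is a common cause — it drives both which player a case falls under and the outcome. The crude comparison mixes populations; the stratum-specific rates are the causally relevant ones.
Standardising Rossi to the population bowling type mix: 0.399·32/51 + 0.334·78/167 + 0.267·103/282 = 0.504.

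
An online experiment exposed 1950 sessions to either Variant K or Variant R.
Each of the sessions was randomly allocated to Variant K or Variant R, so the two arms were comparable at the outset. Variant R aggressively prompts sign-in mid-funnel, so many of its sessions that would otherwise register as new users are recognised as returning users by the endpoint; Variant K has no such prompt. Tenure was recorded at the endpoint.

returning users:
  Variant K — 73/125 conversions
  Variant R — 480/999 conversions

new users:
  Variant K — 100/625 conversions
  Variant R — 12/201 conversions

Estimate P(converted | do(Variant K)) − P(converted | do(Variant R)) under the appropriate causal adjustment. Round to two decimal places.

The stratified and pooled comparisons disagree (Variant K wins within each user tenure; Variant R wins overall), so the answer turns on the causal role of user tenure.
Because the variant influences user tenure, user tenure is a post-treatment mediator, not a confounder. Stratifying on it would bias the estimate; the causal effect is the crude pooled difference.
The causal difference is the pooled difference: 0.231 − 0.410 = -0.179.

-0.18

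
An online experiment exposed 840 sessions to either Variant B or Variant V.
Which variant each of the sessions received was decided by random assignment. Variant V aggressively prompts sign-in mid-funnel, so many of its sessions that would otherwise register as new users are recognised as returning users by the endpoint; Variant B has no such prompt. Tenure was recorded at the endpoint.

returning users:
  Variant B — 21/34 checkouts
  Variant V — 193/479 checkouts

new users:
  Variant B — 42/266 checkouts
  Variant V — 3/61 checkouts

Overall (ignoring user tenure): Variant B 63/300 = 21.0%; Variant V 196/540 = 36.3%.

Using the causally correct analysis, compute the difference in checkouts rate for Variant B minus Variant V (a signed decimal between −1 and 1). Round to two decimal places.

Within every user tenure level Variant B has the higher rate, yet pooled Variant V does — Simpson's reversal.
Because the variant influences user tenure, user tenure is a post-treatment mediator, not a confounder. Stratifying on it would bias the estimate; the causal effect is the crude pooled difference.
The causal difference is the pooled difference: 0.210 − 0.363 = -0.153.

-0.15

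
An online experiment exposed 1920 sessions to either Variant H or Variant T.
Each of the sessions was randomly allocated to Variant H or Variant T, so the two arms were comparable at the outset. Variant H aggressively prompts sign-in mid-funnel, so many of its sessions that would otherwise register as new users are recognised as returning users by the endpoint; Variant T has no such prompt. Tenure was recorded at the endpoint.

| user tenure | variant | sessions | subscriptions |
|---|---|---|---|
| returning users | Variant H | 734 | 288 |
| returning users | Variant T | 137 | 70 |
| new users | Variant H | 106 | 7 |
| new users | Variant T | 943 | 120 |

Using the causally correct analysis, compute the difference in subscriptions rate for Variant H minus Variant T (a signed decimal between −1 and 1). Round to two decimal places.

User tenure lies on the pathway variant → user tenure → outcome, so adjusting for it blocks the indirect effect. For the total causal effect of variant, use the unadjusted pooled rates.
The causal difference is the pooled difference: 0.351 − 0.176 = +0.175.

+0.18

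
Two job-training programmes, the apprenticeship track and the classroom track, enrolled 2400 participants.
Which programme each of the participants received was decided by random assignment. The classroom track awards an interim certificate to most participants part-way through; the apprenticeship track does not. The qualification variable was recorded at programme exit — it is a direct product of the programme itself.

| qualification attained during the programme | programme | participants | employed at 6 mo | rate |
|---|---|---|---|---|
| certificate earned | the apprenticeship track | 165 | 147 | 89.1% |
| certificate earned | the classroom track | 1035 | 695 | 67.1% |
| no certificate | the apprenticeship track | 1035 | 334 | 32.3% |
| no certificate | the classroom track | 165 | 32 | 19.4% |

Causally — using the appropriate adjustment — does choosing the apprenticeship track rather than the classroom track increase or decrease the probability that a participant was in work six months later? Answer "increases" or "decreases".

The stratified and pooled comparisons disagree (the apprenticeship track wins within each qualification attained during the programme; the classroom track wins overall), so the answer turns on the causal role of qualification attained during the programme.
Qualification attained during the programme is downstream of the programme. One should not condition on a consequence of treatment, so the overall rates are the right comparison.
Pooled: the apprenticeship track 40.1% vs the classroom track 60.6%; the classroom track is higher overall.

decreases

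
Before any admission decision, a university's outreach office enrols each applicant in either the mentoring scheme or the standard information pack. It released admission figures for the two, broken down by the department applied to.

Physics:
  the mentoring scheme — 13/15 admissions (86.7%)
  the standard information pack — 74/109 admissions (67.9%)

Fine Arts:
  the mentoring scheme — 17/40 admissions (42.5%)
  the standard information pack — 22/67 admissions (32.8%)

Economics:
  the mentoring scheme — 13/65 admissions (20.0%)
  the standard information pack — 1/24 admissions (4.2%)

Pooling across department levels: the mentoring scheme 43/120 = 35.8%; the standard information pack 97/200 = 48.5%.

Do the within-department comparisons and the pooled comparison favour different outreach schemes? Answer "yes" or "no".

Within each department level (Physics 86.7% vs 67.9%; Fine Arts 42.5% vs 32.8%; Economics 20.0% vs 4.2%), the mentoring scheme has the higher rate every time. Pooled: 35.8% vs 48.5% — the standard information pack has the higher rate overall. The two comparisons disagree.

yes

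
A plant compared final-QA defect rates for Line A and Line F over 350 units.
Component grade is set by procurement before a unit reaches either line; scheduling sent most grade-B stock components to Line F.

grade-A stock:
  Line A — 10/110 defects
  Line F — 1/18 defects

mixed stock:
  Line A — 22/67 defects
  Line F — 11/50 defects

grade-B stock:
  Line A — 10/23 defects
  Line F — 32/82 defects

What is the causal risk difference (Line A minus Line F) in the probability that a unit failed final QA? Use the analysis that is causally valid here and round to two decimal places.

+0.06

Since component grade is a pre-existing factor (not a product of the line) and it affects the outcome on its own, it is a confounder. The stratified rates, not the pooled rate, identify the causal effect.
Adjusting over the population distribution of component grade: 0.366·(0.091−0.056) + 0.334·(0.328−0.220) + 0.300·(0.435−0.390) = +0.063.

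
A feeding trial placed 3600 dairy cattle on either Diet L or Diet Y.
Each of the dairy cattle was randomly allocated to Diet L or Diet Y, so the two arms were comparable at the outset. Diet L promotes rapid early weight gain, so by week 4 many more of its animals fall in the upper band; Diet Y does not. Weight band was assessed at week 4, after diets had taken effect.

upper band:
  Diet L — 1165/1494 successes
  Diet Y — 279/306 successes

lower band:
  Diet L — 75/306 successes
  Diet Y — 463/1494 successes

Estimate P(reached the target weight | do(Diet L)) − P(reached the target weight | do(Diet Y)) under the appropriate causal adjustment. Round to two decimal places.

Within every week-4 weight band level Diet Y has the higher rate, yet pooled Diet L does — Simpson's reversal.
Week-4 weight band lies on the pathway diet → week-4 weight band → outcome, so adjusting for it blocks the indirect effect. For the total causal effect of diet, use the unadjusted pooled rates.
The causal difference is the pooled difference: 0.689 − 0.412 = +0.277.

+0.28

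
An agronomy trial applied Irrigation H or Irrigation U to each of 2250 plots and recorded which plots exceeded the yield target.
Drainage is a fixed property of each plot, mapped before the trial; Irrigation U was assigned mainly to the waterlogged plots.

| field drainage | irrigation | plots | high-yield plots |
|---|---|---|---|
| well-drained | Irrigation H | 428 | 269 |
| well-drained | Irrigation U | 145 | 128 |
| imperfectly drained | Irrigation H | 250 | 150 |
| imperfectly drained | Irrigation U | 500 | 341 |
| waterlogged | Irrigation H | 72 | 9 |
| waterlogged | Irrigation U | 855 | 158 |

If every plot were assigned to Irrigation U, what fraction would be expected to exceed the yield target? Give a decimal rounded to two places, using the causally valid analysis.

Irrigation U is higher inside every field drainage stratum but Irrigation H is higher in aggregate. Whether to stratify depends on how field drainage relates to the irrigation.
Nothing the irrigation does changes field drainage; the imbalance is an allocation artefact. With field drainage also predicting the outcome, the pooled figure is confounded, and the within-stratum comparison is the causal one.
Standardising Irrigation U to the population field drainage mix: 0.255·128/145 + 0.333·341/500 + 0.412·158/855 = 0.528.

0.53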